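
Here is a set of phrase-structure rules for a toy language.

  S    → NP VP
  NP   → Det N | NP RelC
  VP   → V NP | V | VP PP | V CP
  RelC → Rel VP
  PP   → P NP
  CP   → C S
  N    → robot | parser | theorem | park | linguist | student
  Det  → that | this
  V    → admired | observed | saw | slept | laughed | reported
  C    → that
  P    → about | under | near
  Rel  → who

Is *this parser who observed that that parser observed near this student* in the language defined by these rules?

Ungrammatical

For S → NP VP, every NP-prefix leaves a non-VP remainder: after 'this parser' the remainder is not a VP; after 'this parser who observed' the remainder is not a VP; after 'this parser who observed that that parser observed' the remainder is not a VP.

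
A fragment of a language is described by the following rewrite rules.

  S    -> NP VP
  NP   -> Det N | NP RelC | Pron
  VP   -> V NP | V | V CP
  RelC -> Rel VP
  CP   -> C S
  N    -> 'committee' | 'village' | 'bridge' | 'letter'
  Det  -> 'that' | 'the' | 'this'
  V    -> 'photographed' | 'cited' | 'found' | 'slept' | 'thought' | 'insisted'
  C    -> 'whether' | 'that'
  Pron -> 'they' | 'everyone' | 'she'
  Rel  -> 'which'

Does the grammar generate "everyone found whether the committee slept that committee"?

Grammatical

S
  NP
    Pron: everyone
  VP
    V: found
    CP
      C: whether
      S
        NP
          Det: the
          N: committee
        VP
          V: slept
          NP
            Det: that
            N: committee
Each bracket corresponds to one application of a listed rule, so the string is derivable from S.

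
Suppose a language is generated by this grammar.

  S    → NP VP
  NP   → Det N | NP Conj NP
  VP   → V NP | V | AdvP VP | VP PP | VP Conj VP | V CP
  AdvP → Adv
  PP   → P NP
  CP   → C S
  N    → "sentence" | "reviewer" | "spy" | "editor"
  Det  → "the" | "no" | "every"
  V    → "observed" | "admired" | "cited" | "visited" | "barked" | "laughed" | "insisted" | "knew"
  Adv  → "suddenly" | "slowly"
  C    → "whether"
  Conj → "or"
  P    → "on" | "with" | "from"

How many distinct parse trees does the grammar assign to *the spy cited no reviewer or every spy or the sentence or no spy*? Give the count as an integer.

Two of the 5 distinct bracketings:
[S [NP [Det the] [N spy]] [VP [V cited] [NP [NP [Det no] [N reviewer]] [Conj or] [NP [NP [Det every] [N spy]] [Conj or] [NP [NP [Det the] [N sentence]] [Conj or] [NP [Det no] [N spy]]]]]]]
[S [NP [Det the] [N spy]] [VP [V cited] [NP [NP [Det no] [N reviewer]] [Conj or] [NP [NP [NP [Det every] [N spy]] [Conj or] [NP [Det the] [N sentence]]] [Conj or] [NP [Det no] [N spy]]]]]]
The trees differ in how a recursive rule is bracketed over the same span.

5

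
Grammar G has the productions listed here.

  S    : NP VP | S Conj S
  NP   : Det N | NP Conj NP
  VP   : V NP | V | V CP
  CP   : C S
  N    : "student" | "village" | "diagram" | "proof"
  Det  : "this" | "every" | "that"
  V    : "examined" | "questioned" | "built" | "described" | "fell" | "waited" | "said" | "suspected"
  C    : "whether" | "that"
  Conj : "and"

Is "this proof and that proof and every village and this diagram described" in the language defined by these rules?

S
  NP
    NP
      Det: this
      N: proof
    Conj: and
    NP
      NP
        Det: that
        N: proof
      Conj: and
      NP
        NP
          Det: every
          N: village
        Conj: and
        NP
          Det: this
          N: diagram
  VP
    V: described
Each bracket corresponds to one application of a listed rule, so the string is derivable from S.

Grammatical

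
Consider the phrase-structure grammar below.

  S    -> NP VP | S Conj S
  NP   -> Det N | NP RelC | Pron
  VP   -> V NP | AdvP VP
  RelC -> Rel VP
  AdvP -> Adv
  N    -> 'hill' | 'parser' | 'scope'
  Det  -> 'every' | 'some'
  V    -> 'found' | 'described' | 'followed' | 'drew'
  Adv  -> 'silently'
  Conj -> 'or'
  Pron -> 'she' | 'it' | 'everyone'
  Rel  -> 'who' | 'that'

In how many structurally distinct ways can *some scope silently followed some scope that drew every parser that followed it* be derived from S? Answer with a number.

The two bracketings:
[S [NP [Det some] [N scope]] [VP [AdvP [Adv silently]] [VP [V followed] [NP [NP [Det some] [N scope]] [RelC [Rel that] [VP [V drew] [NP [NP [Det every] [N parser]] [RelC [Rel that] [VP [V followed] [NP [Pron it]]]]]]]]]]]
[S [NP [Det some] [N scope]] [VP [AdvP [Adv silently]] [VP [V followed] [NP [NP [NP [Det some] [N scope]] [RelC [Rel that] [VP [V drew] [NP [Det every] [N parser]]]]] [RelC [Rel that] [VP [V followed] [NP [Pron it]]]]]]]]
The trees differ in how a recursive rule is bracketed over the same span.

2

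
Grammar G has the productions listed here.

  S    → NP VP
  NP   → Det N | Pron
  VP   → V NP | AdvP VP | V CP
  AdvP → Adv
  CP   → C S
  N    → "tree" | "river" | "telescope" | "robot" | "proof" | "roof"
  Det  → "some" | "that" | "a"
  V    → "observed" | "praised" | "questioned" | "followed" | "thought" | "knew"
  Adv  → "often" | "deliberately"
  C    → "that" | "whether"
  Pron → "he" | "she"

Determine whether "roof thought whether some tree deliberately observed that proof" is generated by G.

Ungrammatical

For S → NP VP, no prefix of the string parses as an NP.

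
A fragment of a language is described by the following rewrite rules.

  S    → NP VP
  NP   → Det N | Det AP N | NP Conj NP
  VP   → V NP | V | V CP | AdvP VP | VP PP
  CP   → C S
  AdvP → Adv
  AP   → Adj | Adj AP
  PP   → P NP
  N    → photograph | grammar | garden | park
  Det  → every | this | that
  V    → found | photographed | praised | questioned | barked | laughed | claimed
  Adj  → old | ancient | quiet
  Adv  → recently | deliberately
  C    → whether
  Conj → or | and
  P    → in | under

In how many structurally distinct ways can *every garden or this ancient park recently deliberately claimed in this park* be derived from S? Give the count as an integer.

3

Two of the 3 distinct bracketings:
[S [NP [NP [Det every] [N garden]] [Conj or] [NP [Det this] [AP [Adj ancient]] [N park]]] [VP [AdvP [Adv recently]] [VP [AdvP [Adv deliberately]] [VP [VP [V claimed]] [PP [P in] [NP [Det this] [N park]]]]]]]
[S [NP [NP [Det every] [N garden]] [Conj or] [NP [Det this] [AP [Adj ancient]] [N park]]] [VP [AdvP [Adv recently]] [VP [VP [AdvP [Adv deliberately]] [VP [V claimed]]] [PP [P in] [NP [Det this] [N park]]]]]]
The trees differ in how a recursive rule is bracketed over the same span.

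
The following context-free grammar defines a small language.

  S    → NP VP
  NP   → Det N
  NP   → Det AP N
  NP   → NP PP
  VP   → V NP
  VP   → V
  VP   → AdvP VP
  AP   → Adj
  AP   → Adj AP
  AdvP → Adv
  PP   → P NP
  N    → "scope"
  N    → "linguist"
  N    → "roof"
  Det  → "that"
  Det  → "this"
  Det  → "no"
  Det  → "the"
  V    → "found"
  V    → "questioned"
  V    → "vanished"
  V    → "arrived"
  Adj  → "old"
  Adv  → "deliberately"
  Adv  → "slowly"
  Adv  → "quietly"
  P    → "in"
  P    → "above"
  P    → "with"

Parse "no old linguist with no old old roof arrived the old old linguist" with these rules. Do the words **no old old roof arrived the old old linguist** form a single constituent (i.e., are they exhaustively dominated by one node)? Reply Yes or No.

[S [NP [NP [Det no] [AP [Adj old]] [N linguist]] [PP [P with] [NP [Det no] [AP [Adj old] [AP [Adj old]]] [N roof]]]] [VP [V arrived] [NP [Det the] [AP [Adj old] [AP [Adj old]]] [N linguist]]]]
The smallest constituent containing 'no old old roof arrived the old old linguist' is the S spanning 'no old linguist with no old old roof arrived the old old linguist'; no single node in the tree dominates exactly the given words.

No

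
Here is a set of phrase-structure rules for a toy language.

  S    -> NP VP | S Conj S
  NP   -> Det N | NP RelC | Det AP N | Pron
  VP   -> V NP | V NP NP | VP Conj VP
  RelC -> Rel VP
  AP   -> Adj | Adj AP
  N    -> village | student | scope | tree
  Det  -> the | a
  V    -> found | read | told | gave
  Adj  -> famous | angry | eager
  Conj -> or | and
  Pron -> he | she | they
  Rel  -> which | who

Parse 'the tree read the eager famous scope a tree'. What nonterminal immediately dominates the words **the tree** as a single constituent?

[S [NP [Det the] [N tree]] [VP [V read] [NP [Det the] [AP [Adj eager] [AP [Adj famous]]] [N scope]] [NP [Det a] [N tree]]]]
The span 'the tree' is the NP node built by NP → Det N.

NP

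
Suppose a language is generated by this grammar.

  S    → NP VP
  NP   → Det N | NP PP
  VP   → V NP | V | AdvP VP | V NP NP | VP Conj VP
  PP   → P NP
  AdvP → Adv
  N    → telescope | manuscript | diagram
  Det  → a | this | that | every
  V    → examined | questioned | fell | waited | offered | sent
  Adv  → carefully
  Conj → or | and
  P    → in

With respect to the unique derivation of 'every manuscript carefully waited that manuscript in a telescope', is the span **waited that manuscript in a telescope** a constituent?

[S [NP [Det every] [N manuscript]] [VP [AdvP [Adv carefully]] [VP [V waited] [NP [NP [Det that] [N manuscript]] [PP [P in] [NP [Det a] [N telescope]]]]]]]
The words 'waited that manuscript in a telescope' are exhaustively dominated by a single VP node (built by VP → V NP), so they form a constituent.

Yes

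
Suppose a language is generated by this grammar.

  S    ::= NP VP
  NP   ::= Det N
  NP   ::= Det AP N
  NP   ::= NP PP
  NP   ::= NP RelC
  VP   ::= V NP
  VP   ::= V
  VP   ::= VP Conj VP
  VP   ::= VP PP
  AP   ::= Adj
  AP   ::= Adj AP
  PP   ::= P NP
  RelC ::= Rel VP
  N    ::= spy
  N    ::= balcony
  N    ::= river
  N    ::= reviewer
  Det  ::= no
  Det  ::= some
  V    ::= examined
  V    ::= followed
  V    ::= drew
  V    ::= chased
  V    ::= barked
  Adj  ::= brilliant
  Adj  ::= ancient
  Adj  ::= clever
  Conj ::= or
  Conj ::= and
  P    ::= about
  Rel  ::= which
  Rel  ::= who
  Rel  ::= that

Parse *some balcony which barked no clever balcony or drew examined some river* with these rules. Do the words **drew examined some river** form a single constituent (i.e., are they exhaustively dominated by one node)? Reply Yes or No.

No

[S [NP [NP [Det some] [N balcony]] [RelC [Rel which] [VP [VP [V barked] [NP [Det no] [AP [Adj clever]] [N balcony]]] [Conj or] [VP [V drew]]]]] [VP [V examined] [NP [Det some] [N river]]]]
The smallest constituent containing 'drew examined some river' is the S spanning 'some balcony which barked no clever balcony or drew examined some river'; no single node in the tree dominates exactly the given words.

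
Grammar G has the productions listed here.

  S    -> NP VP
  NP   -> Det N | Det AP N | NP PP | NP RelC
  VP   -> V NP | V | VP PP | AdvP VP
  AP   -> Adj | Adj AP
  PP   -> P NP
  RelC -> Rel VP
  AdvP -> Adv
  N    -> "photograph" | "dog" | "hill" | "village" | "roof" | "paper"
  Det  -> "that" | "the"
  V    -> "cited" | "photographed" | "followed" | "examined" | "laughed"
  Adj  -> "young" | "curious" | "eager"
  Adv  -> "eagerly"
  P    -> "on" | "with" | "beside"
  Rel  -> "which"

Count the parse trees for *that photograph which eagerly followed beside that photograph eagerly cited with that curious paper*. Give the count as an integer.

6

Two of the 6 distinct bracketings:
[S [NP [NP [NP [Det that] [N photograph]] [RelC [Rel which] [VP [AdvP [Adv eagerly]] [VP [V followed]]]]] [PP [P beside] [NP [Det that] [N photograph]]]] [VP [VP [AdvP [Adv eagerly]] [VP [V cited]]] [PP [P with] [NP [Det that] [AP [Adj curious]] [N paper]]]]]
[S [NP [NP [NP [Det that] [N photograph]] [RelC [Rel which] [VP [AdvP [Adv eagerly]] [VP [V followed]]]]] [PP [P beside] [NP [Det that] [N photograph]]]] [VP [AdvP [Adv eagerly]] [VP [VP [V cited]] [PP [P with] [NP [Det that] [AP [Adj curious]] [N paper]]]]]]
The trees differ in how a recursive rule is bracketed over the same span.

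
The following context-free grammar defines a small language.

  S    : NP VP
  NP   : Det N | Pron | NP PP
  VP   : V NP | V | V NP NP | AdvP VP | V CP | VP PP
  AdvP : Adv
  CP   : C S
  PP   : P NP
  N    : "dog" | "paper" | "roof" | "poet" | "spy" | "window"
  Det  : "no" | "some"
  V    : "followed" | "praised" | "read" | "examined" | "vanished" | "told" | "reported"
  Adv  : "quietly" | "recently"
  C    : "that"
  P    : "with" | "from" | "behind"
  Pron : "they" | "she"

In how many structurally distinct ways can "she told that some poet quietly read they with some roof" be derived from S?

Two of the 4 distinct bracketings:
[S [NP [Pron she]] [VP [V told] [CP [C that] [S [NP [Det some] [N poet]] [VP [AdvP [Adv quietly]] [VP [V read] [NP [NP [Pron they]] [PP [P with] [NP [Det some] [N roof]]]]]]]]]]
[S [NP [Pron she]] [VP [V told] [CP [C that] [S [NP [Det some] [N poet]] [VP [AdvP [Adv quietly]] [VP [VP [V read] [NP [Pron they]]] [PP [P with] [NP [Det some] [N roof]]]]]]]]]
The difference turns on whether NP → NP PP is used at the relevant span, versus an alternative expansion of NP.

4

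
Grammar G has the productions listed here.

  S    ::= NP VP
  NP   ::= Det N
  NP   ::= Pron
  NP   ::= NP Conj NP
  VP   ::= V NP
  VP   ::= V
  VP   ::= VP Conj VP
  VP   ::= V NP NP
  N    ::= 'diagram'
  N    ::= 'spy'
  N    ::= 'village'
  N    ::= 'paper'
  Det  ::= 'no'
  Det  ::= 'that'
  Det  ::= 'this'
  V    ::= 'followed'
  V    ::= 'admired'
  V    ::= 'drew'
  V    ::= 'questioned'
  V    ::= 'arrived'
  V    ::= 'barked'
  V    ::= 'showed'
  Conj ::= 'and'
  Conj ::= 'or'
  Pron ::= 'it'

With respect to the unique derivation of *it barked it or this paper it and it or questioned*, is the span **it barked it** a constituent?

No

[S [NP [Pron it]] [VP [VP [V barked] [NP [NP [Pron it]] [Conj or] [NP [Det this] [N paper]]] [NP [NP [Pron it]] [Conj and] [NP [Pron it]]]] [Conj or] [VP [V questioned]]]]
The smallest constituent containing 'it barked it' is the S spanning 'it barked it or this paper it and it or questioned'; no single node in the tree dominates exactly the given words.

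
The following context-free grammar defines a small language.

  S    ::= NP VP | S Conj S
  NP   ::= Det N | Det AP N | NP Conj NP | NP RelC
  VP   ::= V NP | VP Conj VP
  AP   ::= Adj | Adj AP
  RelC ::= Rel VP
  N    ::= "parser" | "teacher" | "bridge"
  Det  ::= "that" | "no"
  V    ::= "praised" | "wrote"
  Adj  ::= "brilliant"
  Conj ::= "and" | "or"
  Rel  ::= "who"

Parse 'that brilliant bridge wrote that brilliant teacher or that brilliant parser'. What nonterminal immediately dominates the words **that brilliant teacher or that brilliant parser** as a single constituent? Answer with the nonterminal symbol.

NP

[S [NP [Det that] [AP [Adj brilliant]] [N bridge]] [VP [V wrote] [NP [NP [Det that] [AP [Adj brilliant]] [N teacher]] [Conj or] [NP [Det that] [AP [Adj brilliant]] [N parser]]]]]
The span 'that brilliant teacher or that brilliant parser' is the NP node built by NP → NP Conj NP.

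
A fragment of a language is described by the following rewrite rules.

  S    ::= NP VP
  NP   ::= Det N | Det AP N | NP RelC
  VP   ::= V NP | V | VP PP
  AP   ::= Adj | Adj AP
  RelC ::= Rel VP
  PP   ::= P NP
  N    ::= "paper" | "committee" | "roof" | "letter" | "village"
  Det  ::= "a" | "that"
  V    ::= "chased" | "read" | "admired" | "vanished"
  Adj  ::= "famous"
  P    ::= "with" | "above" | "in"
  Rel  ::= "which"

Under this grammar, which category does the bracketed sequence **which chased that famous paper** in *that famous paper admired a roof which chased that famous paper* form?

[S [NP [Det that] [AP [Adj famous]] [N paper]] [VP [V admired] [NP [NP [Det a] [N roof]] [RelC [Rel which] [VP [V chased] [NP [Det that] [AP [Adj famous]] [N paper]]]]]]]
The span 'which chased that famous paper' is the RelC node built by RelC → Rel VP.

RelC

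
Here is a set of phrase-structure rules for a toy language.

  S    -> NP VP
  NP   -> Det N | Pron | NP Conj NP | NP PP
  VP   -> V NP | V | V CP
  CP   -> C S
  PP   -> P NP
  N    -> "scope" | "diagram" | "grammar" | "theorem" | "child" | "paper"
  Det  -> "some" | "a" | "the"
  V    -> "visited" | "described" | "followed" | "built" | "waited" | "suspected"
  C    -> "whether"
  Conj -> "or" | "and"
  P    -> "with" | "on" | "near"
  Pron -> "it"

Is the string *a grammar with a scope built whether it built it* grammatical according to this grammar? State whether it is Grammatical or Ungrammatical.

[S [NP [NP [Det a] [N grammar]] [PP [P with] [NP [Det a] [N scope]]]] [VP [V built] [CP [C whether] [S [NP [Pron it]] [VP [V built] [NP [Pron it]]]]]]]
The bracketing above is licensed at every node by one of the given productions, with S at the root.

Grammatical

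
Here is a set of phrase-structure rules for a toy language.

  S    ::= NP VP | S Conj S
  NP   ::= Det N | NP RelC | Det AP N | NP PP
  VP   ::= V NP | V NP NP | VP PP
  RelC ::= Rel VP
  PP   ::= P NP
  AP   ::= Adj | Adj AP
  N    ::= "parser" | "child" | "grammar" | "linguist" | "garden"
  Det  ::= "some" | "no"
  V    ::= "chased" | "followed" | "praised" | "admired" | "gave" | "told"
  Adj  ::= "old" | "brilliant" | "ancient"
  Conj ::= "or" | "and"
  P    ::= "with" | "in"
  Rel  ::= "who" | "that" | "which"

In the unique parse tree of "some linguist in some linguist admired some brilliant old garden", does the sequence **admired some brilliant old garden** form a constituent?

Yes

[S [NP [NP [Det some] [N linguist]] [PP [P in] [NP [Det some] [N linguist]]]] [VP [V admired] [NP [Det some] [AP [Adj brilliant] [AP [Adj old]]] [N garden]]]]
The words 'admired some brilliant old garden' are exhaustively dominated by a single VP node (built by VP → V NP), so they form a constituent.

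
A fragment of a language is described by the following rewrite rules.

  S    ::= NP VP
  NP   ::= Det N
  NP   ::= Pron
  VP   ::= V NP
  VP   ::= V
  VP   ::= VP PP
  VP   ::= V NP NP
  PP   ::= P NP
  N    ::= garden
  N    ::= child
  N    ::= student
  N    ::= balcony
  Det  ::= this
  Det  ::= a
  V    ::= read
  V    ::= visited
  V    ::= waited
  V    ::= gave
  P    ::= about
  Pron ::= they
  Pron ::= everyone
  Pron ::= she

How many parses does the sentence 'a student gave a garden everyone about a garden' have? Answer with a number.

1

[S [NP [Det a] [N student]] [VP [VP [V gave] [NP [Det a] [N garden]] [NP [Pron everyone]]] [PP [P about] [NP [Det a] [N garden]]]]]
No rule offers an alternative attachment or grouping for any span, so this is the only derivation.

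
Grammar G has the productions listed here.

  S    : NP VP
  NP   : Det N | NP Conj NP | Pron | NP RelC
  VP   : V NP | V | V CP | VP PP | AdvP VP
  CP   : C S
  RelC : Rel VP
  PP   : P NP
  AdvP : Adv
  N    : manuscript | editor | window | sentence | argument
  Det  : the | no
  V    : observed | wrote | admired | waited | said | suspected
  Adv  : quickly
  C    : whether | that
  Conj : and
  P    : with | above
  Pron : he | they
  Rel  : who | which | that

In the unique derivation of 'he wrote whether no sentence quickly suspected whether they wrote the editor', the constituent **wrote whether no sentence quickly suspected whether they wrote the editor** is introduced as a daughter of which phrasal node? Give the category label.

[S [NP [Pron he]] [VP [V wrote] [CP [C whether] [S [NP [Det no] [N sentence]] [VP [AdvP [Adv quickly]] [VP [V suspected] [CP [C whether] [S [NP [Pron they]] [VP [V wrote] [NP [Det the] [N editor]]]]]]]]]]]
The span 'wrote whether no sentence quickly suspected whether they wrote the editor' is the VP node built by VP → V CP.
Its mother is the S built by S → NP VP.

S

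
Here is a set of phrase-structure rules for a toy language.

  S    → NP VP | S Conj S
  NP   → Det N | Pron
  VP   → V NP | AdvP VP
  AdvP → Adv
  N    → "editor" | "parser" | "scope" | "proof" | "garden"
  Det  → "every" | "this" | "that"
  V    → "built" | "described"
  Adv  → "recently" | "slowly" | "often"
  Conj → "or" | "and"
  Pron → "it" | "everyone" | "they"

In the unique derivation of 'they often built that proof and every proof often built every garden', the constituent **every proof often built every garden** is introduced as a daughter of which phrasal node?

S

[S [S [NP [Pron they]] [VP [AdvP [Adv often]] [VP [V built] [NP [Det that] [N proof]]]]] [Conj and] [S [NP [Det every] [N proof]] [VP [AdvP [Adv often]] [VP [V built] [NP [Det every] [N garden]]]]]]
The span 'every proof often built every garden' is the S node built by S → NP VP.
Its mother is the S built by S → S Conj S.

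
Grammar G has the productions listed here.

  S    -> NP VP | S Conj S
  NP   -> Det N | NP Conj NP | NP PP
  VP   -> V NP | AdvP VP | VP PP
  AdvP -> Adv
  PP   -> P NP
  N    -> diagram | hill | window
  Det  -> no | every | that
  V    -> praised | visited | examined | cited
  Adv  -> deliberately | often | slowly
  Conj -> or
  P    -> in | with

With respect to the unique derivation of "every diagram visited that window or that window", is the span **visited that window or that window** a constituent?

[S [NP [Det every] [N diagram]] [VP [V visited] [NP [NP [Det that] [N window]] [Conj or] [NP [Det that] [N window]]]]]
The words 'visited that window or that window' are exhaustively dominated by a single VP node (built by VP → V NP), so they form a constituent.

Yes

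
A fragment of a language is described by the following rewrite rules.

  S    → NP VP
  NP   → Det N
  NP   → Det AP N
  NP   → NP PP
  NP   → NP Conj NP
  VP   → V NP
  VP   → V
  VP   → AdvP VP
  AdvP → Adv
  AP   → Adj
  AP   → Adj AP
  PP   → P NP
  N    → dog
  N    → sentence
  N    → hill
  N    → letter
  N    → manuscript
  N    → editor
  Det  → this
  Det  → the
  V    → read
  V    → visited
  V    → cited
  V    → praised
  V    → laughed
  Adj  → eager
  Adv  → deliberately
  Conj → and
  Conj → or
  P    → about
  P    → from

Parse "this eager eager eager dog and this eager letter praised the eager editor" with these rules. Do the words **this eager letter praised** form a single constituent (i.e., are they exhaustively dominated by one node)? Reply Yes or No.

No

[S [NP [NP [Det this] [AP [Adj eager] [AP [Adj eager] [AP [Adj eager]]]] [N dog]] [Conj and] [NP [Det this] [AP [Adj eager]] [N letter]]] [VP [V praised] [NP [Det the] [AP [Adj eager]] [N editor]]]]
The smallest constituent containing 'this eager letter praised' is the S spanning 'this eager eager eager dog and this eager letter praised the eager editor'; no single node in the tree dominates exactly the given words.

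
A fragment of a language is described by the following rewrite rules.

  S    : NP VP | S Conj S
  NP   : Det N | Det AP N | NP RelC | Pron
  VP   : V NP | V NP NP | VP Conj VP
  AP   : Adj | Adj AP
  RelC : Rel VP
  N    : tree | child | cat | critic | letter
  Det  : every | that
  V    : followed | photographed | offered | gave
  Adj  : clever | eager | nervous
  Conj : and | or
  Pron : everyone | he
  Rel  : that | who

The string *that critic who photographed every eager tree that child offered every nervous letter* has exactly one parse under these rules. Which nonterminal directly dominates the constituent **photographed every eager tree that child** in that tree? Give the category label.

[S [NP [NP [Det that] [N critic]] [RelC [Rel who] [VP [V photographed] [NP [Det every] [AP [Adj eager]] [N tree]] [NP [Det that] [N child]]]]] [VP [V offered] [NP [Det every] [AP [Adj nervous]] [N letter]]]]
The span 'photographed every eager tree that child' is the VP node built by VP → V NP NP.
Its mother is the RelC built by RelC → Rel VP.

RelC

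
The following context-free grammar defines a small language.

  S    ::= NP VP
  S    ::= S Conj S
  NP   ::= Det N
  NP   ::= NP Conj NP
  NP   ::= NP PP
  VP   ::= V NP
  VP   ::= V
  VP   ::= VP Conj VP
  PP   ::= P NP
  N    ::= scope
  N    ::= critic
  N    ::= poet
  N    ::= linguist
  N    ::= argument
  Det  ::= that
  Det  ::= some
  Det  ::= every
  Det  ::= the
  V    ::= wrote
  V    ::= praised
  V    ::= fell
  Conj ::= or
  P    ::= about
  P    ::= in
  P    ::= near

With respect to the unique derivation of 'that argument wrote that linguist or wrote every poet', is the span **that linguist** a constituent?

Yes

[S [NP [Det that] [N argument]] [VP [VP [V wrote] [NP [Det that] [N linguist]]] [Conj or] [VP [V wrote] [NP [Det every] [N poet]]]]]
The words 'that linguist' are exhaustively dominated by a single NP node (built by NP → Det N), so they form a constituent.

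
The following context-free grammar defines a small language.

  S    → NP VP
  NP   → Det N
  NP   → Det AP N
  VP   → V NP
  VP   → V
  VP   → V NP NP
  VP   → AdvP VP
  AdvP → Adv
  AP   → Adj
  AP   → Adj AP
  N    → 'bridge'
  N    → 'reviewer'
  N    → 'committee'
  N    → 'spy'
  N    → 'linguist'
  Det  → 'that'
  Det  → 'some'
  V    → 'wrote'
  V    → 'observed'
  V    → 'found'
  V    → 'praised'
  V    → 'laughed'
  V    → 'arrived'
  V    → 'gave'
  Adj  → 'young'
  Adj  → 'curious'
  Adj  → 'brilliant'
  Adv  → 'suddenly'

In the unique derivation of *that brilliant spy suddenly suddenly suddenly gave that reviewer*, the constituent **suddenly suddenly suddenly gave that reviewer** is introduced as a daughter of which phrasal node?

S

S
  NP
    Det: that
    AP
      Adj: brilliant
    N: spy
  VP
    AdvP
      Adv: suddenly
    VP
      AdvP
        Adv: suddenly
      VP
        AdvP
          Adv: suddenly
        VP
          V: gave
          NP
            Det: that
            N: reviewer
The span 'suddenly suddenly suddenly gave that reviewer' is the VP node built by VP → AdvP VP.
Its mother is the S built by S → NP VP.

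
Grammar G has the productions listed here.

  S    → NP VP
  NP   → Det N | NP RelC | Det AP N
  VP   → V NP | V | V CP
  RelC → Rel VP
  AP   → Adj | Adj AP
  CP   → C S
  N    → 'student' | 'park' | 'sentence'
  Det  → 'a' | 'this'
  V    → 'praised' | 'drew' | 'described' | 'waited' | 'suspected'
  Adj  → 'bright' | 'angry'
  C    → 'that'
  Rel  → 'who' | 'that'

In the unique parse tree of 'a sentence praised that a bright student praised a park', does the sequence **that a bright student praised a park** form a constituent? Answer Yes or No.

[S [NP [Det a] [N sentence]] [VP [V praised] [CP [C that] [S [NP [Det a] [AP [Adj bright]] [N student]] [VP [V praised] [NP [Det a] [N park]]]]]]]
The words 'that a bright student praised a park' are exhaustively dominated by a single CP node (built by CP → C S), so they form a constituent.

Yes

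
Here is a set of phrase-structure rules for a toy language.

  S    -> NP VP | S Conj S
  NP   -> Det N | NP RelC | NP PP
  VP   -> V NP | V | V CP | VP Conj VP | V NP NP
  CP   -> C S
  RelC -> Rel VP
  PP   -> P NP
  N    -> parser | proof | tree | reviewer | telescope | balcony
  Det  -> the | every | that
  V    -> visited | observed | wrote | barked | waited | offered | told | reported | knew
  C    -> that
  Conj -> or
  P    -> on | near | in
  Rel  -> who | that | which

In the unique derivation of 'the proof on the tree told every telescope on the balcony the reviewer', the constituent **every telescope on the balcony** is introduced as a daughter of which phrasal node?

S
  NP
    NP
      Det: the
      N: proof
    PP
      P: on
      NP
        Det: the
        N: tree
  VP
    V: told
    NP
      NP
        Det: every
        N: telescope
      PP
        P: on
        NP
          Det: the
          N: balcony
    NP
      Det: the
      N: reviewer
The span 'every telescope on the balcony' is the NP node built by NP → NP PP.
Its mother is the VP built by VP → V NP NP.

VP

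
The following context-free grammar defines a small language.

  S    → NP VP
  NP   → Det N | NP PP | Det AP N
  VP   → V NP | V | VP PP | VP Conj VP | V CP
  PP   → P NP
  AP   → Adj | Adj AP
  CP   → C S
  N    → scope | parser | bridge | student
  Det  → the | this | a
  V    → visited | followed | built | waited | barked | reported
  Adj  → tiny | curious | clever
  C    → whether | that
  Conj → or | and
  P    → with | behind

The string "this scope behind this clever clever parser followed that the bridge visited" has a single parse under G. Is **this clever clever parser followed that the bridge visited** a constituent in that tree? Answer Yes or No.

[S [NP [NP [Det this] [N scope]] [PP [P behind] [NP [Det this] [AP [Adj clever] [AP [Adj clever]]] [N parser]]]] [VP [V followed] [CP [C that] [S [NP [Det the] [N bridge]] [VP [V visited]]]]]]
The smallest constituent containing 'this clever clever parser followed that the bridge visited' is the S spanning 'this scope behind this clever clever parser followed that the bridge visited'; no single node in the tree dominates exactly the given words.

No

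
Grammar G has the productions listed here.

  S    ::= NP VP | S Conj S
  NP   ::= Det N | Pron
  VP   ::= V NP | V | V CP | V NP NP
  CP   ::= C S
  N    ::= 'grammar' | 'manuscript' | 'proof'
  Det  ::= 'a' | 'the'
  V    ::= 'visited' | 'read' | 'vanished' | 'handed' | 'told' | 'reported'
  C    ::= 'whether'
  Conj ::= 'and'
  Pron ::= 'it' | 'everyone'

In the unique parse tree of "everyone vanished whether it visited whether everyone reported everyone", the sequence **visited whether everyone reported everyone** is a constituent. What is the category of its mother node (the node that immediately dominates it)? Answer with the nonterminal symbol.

[S [NP [Pron everyone]] [VP [V vanished] [CP [C whether] [S [NP [Pron it]] [VP [V visited] [CP [C whether] [S [NP [Pron everyone]] [VP [V reported] [NP [Pron everyone]]]]]]]]]]
The span 'visited whether everyone reported everyone' is the VP node built by VP → V CP.
Its mother is the S built by S → NP VP.

S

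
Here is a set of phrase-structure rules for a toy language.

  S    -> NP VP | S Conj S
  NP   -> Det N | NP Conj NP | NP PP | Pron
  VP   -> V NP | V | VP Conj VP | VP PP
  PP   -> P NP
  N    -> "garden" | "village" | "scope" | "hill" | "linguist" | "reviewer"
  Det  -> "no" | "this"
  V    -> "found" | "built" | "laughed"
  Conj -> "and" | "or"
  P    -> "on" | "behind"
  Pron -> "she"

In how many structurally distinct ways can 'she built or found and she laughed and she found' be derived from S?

The two bracketings:
[S [S [NP [Pron she]] [VP [VP [V built]] [Conj or] [VP [V found]]]] [Conj and] [S [S [NP [Pron she]] [VP [V laughed]]] [Conj and] [S [NP [Pron she]] [VP [V found]]]]]
[S [S [S [NP [Pron she]] [VP [VP [V built]] [Conj or] [VP [V found]]]] [Conj and] [S [NP [Pron she]] [VP [V laughed]]]] [Conj and] [S [NP [Pron she]] [VP [V found]]]]
The trees differ in how a recursive rule is bracketed over the same span.

2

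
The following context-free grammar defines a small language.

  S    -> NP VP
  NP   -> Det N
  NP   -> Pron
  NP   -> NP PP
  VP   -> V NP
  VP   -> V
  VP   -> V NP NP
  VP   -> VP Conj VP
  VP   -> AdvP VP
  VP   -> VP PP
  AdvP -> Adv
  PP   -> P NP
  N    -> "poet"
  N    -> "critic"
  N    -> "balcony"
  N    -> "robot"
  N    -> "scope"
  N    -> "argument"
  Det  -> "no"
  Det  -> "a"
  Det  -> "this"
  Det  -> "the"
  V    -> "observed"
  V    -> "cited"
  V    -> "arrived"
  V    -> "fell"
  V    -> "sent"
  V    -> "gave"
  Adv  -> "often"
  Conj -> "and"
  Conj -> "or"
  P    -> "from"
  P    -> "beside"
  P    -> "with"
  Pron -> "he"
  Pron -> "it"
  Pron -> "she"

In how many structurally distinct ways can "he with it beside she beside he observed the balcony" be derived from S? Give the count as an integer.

Two of the 5 distinct bracketings:
[S [NP [NP [Pron he]] [PP [P with] [NP [NP [Pron it]] [PP [P beside] [NP [NP [Pron she]] [PP [P beside] [NP [Pron he]]]]]]]] [VP [V observed] [NP [Det the] [N balcony]]]]
[S [NP [NP [Pron he]] [PP [P with] [NP [NP [NP [Pron it]] [PP [P beside] [NP [Pron she]]]] [PP [P beside] [NP [Pron he]]]]]] [VP [V observed] [NP [Det the] [N balcony]]]]
The trees differ in how a recursive rule is bracketed over the same span.

5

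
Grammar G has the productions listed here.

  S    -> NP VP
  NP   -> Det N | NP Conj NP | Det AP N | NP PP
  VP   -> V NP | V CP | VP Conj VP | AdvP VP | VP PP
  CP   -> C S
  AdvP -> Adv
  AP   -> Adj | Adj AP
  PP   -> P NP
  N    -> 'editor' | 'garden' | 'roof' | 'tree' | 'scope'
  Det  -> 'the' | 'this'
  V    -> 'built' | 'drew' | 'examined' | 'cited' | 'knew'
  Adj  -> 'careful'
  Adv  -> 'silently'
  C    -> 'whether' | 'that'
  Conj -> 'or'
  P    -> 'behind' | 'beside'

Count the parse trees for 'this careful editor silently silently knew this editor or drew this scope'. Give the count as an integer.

3

Two of the 3 distinct bracketings:
[S [NP [Det this] [AP [Adj careful]] [N editor]] [VP [VP [AdvP [Adv silently]] [VP [AdvP [Adv silently]] [VP [V knew] [NP [Det this] [N editor]]]]] [Conj or] [VP [V drew] [NP [Det this] [N scope]]]]]
[S [NP [Det this] [AP [Adj careful]] [N editor]] [VP [AdvP [Adv silently]] [VP [VP [AdvP [Adv silently]] [VP [V knew] [NP [Det this] [N editor]]]] [Conj or] [VP [V drew] [NP [Det this] [N scope]]]]]]
The trees differ in how a recursive rule is bracketed over the same span.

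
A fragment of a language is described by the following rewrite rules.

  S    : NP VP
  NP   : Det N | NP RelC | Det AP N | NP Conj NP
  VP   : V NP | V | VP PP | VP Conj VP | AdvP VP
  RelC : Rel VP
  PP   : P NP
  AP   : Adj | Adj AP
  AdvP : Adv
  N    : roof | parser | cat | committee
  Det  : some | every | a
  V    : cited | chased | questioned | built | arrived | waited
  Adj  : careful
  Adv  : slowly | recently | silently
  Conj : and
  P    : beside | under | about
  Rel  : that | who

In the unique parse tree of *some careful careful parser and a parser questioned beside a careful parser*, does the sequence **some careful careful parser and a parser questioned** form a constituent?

No

[S [NP [NP [Det some] [AP [Adj careful] [AP [Adj careful]]] [N parser]] [Conj and] [NP [Det a] [N parser]]] [VP [VP [V questioned]] [PP [P beside] [NP [Det a] [AP [Adj careful]] [N parser]]]]]
The smallest constituent containing 'some careful careful parser and a parser questioned' is the S spanning 'some careful careful parser and a parser questioned beside a careful parser'; no single node in the tree dominates exactly the given words.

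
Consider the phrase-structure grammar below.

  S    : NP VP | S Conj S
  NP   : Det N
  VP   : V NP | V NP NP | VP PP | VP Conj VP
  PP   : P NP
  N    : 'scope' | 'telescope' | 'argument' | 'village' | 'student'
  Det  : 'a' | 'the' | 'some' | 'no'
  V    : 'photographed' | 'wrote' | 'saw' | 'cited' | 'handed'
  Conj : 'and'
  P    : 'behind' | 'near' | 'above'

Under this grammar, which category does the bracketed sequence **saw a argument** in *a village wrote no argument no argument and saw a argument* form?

S
  NP
    Det: a
    N: village
  VP
    VP
      V: wrote
      NP
        Det: no
        N: argument
      NP
        Det: no
        N: argument
    Conj: and
    VP
      V: saw
      NP
        Det: a
        N: argument
The span 'saw a argument' is the VP node built by VP → V NP.

VP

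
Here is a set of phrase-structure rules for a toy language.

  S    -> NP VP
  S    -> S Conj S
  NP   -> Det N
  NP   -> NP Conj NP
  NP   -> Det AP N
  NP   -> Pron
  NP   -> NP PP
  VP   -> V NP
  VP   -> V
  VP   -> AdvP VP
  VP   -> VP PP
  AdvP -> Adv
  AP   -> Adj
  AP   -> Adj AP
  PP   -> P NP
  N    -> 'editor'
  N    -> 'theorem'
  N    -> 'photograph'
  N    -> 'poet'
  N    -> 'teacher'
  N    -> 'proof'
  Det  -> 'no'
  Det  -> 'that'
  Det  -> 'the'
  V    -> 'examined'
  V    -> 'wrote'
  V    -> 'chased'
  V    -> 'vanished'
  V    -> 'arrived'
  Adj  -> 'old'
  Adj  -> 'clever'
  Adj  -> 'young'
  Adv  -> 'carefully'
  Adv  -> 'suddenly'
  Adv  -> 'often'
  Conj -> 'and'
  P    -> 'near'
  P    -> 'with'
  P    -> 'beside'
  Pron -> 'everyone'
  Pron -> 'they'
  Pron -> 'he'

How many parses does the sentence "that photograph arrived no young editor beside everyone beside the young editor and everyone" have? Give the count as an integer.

Two of the 9 distinct bracketings:
[S [NP [Det that] [N photograph]] [VP [V arrived] [NP [NP [NP [Det no] [AP [Adj young]] [N editor]] [PP [P beside] [NP [NP [Pron everyone]] [PP [P beside] [NP [Det the] [AP [Adj young]] [N editor]]]]]] [Conj and] [NP [Pron everyone]]]]]
[S [NP [Det that] [N photograph]] [VP [V arrived] [NP [NP [NP [NP [Det no] [AP [Adj young]] [N editor]] [PP [P beside] [NP [Pron everyone]]]] [PP [P beside] [NP [Det the] [AP [Adj young]] [N editor]]]] [Conj and] [NP [Pron everyone]]]]]
The trees differ in how a recursive rule is bracketed over the same span.

9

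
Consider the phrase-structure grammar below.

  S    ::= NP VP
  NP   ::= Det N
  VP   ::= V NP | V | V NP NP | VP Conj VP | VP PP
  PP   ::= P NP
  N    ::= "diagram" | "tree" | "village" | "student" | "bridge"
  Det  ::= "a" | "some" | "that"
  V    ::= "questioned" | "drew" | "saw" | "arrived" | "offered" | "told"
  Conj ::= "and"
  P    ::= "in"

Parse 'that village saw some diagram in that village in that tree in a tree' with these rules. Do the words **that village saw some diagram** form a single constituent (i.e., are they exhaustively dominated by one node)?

No

[S [NP [Det that] [N village]] [VP [VP [VP [VP [V saw] [NP [Det some] [N diagram]]] [PP [P in] [NP [Det that] [N village]]]] [PP [P in] [NP [Det that] [N tree]]]] [PP [P in] [NP [Det a] [N tree]]]]]
The smallest constituent containing 'that village saw some diagram' is the S spanning 'that village saw some diagram in that village in that tree in a tree'; no single node in the tree dominates exactly the given words.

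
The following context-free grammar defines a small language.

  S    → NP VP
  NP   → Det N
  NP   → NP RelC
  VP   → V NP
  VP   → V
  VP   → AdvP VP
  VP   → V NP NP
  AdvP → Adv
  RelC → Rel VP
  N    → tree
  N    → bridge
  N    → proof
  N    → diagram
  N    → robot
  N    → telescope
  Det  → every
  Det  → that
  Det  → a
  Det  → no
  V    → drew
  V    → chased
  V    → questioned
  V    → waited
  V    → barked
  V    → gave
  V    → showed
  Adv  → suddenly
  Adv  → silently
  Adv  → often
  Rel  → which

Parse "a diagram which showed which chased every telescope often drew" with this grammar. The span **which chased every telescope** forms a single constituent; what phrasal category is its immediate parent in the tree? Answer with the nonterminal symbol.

[S [NP [NP [NP [Det a] [N diagram]] [RelC [Rel which] [VP [V showed]]]] [RelC [Rel which] [VP [V chased] [NP [Det every] [N telescope]]]]] [VP [AdvP [Adv often]] [VP [V drew]]]]
The span 'which chased every telescope' is the RelC node built by RelC → Rel VP.
Its mother is the NP built by NP → NP RelC.

NP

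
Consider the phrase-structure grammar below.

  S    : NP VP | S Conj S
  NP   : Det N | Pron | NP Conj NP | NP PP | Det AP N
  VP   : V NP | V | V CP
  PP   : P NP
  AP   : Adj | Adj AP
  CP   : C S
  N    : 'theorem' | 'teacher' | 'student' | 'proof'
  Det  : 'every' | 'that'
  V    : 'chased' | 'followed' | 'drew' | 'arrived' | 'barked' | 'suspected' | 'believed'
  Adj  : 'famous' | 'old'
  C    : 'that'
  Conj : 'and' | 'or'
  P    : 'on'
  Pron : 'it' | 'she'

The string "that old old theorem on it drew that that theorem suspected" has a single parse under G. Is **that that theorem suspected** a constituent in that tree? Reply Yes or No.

Yes

[S [NP [NP [Det that] [AP [Adj old] [AP [Adj old]]] [N theorem]] [PP [P on] [NP [Pron it]]]] [VP [V drew] [CP [C that] [S [NP [Det that] [N theorem]] [VP [V suspected]]]]]]
The words 'that that theorem suspected' are exhaustively dominated by a single CP node (built by CP → C S), so they form a constituent.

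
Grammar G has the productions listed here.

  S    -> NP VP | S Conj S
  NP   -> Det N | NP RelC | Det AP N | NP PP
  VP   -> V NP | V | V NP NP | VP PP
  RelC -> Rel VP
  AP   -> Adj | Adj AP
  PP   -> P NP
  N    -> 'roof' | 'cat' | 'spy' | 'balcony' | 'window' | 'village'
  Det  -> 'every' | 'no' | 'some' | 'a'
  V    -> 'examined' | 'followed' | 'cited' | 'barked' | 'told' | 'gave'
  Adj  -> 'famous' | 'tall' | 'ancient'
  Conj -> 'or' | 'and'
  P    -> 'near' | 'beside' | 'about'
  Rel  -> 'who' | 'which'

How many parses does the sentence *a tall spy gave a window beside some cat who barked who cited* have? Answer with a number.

4

Two of the 4 distinct bracketings:
[S [NP [Det a] [AP [Adj tall]] [N spy]] [VP [V gave] [NP [NP [NP [NP [Det a] [N window]] [PP [P beside] [NP [Det some] [N cat]]]] [RelC [Rel who] [VP [V barked]]]] [RelC [Rel who] [VP [V cited]]]]]]
[S [NP [Det a] [AP [Adj tall]] [N spy]] [VP [V gave] [NP [NP [NP [Det a] [N window]] [PP [P beside] [NP [NP [Det some] [N cat]] [RelC [Rel who] [VP [V barked]]]]]] [RelC [Rel who] [VP [V cited]]]]]]
The trees differ in how a recursive rule is bracketed over the same span.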